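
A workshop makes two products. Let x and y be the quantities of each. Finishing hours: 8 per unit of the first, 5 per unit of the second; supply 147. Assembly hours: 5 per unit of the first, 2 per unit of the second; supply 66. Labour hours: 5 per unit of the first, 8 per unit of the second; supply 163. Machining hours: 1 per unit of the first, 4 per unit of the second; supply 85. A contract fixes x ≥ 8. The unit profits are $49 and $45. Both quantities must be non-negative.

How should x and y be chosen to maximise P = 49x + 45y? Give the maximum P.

The optimum lies where 5x + 2y = 66 and x = 8.
Solving simultaneously gives x = 8, y = 13.

x = 8, y = 13, maximum P = 977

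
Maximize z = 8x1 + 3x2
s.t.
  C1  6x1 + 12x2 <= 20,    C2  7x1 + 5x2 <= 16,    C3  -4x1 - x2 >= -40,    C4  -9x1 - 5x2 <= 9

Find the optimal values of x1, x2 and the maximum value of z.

Corner points and z = 8x1 + 3x2:
  (46/27, 22/27) → z = 434/27
  (-8/3, 3) → z = -37/3
  (184/13, -216/13) → z = 824/13
  (19, -36) → z = 44

The optimum lies where 7x1 + 5x2 = 16 and -4x1 - x2 = -40.
Solving simultaneously gives x1 = 184/13, x2 = -216/13.

x1 = 184/13, x2 = -216/13, maximum z = 824/13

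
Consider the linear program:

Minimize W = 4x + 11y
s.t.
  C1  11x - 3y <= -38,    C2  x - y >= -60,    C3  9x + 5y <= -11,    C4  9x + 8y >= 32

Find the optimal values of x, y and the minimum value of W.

x = -248/27, y = 43/3, minimum W = 3265/27

Corner points and W = 4x + 11y:
  (-311/14, 529/14) → W = 4575/14
  (-448/17, 572/17) → W = 4500/17
  (-248/27, 43/3) → W = 3265/27

The binding constraints are 9x + 5y = -11 and 9x + 8y = 32.
Solving simultaneously gives x = -248/27, y = 43/3.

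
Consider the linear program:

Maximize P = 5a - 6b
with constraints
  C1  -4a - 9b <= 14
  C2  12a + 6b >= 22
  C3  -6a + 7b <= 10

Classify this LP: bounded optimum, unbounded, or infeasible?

From the feasible point (47/14, -64/21), moving in the direction (9, -4) keeps every constraint satisfied while P increases without bound.

unbounded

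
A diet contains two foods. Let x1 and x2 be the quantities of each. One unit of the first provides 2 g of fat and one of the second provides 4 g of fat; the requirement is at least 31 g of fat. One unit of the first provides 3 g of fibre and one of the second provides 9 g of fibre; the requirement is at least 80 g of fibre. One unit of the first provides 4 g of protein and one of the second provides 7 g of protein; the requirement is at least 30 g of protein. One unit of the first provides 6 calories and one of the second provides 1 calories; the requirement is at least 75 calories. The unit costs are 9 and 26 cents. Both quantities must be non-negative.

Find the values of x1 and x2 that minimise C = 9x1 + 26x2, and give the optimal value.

x1 = 35/3, x2 = 5, minimum C = 235

Corner points and C = 9x1 + 26x2:
  (0, 75) → C = 1950
  (80/3, 0) → C = 240
  (35/3, 5) → C = 235
The feasible region is unbounded (it extends along (0, 1), (1, 0)), but C strictly increases along every unbounded feasible direction, so there is no improving ray and the minimum is attained at a vertex.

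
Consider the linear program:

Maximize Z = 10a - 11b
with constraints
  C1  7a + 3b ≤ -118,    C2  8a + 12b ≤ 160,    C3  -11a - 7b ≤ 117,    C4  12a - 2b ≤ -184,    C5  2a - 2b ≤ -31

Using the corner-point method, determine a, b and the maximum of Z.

Extreme points and Z = 10a - 11b:
  (-158/5, 172/5) → Z = -3472/5
  (-475/16, 479/16) → Z = -10019/16
  (-631/19, 674/19) → Z = -13724/19

The binding constraints are 7a + 3b = -118 and -11a - 7b = 117.
Solving simultaneously gives a = -475/16, b = 479/16.

a = -475/16, b = 479/16, maximum Z = -10019/16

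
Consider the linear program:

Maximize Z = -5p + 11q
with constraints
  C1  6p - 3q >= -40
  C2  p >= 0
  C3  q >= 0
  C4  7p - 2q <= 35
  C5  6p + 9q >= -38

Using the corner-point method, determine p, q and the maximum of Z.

p = 185/9, q = 490/9, maximum Z = 4465/9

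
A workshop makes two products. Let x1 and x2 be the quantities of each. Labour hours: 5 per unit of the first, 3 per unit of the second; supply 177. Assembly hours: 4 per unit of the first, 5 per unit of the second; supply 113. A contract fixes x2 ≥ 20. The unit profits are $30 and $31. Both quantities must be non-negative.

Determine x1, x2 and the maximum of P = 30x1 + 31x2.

Vertices and P = 30x1 + 31x2:
  (0, 113/5) → P = 3503/5
  (0, 20) → P = 620
  (13/4, 20) → P = 1435/2

x1 = 13/4, x2 = 20, maximum P = 1435/2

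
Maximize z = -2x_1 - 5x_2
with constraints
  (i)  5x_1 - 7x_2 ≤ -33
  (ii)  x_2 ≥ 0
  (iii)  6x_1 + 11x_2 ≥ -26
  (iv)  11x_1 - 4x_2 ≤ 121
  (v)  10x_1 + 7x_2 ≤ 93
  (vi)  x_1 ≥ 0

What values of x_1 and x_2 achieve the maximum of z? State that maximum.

Corner points and z = -2x_1 - 5x_2:
  (4, 53/7) → z = -321/7
  (0, 33/7) → z = -165/7
  (0, 93/7) → z = -465/7

The optimum lies where 5x_1 - 7x_2 = -33 and x_1 = 0.
Solving simultaneously gives x_1 = 0, x_2 = 33/7.

x_1 = 0, x_2 = 33/7, maximum z = -165/7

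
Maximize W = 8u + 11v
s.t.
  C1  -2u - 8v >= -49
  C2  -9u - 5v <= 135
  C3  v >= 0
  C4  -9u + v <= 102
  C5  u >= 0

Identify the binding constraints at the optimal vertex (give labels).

C1 and C3

Extreme points and W = 8u + 11v:
  (49/2, 0) → W = 196
  (0, 49/8) → W = 539/8
  (0, 0) → W = 0

The maximum is at (49/2, 0). Substituting into each constraint, equality holds for C1 and C3; the remaining constraints have slack.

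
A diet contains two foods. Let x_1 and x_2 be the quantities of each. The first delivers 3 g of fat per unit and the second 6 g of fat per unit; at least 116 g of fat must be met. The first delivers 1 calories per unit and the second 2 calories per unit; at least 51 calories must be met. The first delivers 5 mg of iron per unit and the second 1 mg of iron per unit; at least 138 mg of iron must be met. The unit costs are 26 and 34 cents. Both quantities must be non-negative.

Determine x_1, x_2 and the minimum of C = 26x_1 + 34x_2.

Corner points and C = 26x_1 + 34x_2:
  (0, 138) → C = 4692
  (51, 0) → C = 1326
  (25, 13) → C = 1092
The feasible region is unbounded (it extends along (0, 1), (1, 0)), but C strictly increases along every unbounded feasible direction, so there is no improving ray and the minimum is attained at a vertex.

x_1 = 25, x_2 = 13, minimum C = 1092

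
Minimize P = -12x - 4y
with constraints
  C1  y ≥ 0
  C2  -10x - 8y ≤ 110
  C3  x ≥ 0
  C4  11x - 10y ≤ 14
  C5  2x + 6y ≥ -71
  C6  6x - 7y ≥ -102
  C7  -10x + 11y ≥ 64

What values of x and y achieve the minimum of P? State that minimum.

Extreme points and P = -12x - 4y:
  (0, 102/7) → P = -408/7
  (0, 64/11) → P = -256/11
  (1118/17, 1206/17) → P = -18240/17
  (794/21, 844/21) → P = -12904/21

x = 1118/17, y = 1206/17, minimum P = -18240/17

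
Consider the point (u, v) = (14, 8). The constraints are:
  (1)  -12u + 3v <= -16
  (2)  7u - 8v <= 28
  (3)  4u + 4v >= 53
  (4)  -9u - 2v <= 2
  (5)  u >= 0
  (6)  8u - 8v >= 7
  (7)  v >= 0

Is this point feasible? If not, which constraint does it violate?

Constraint (2): 7u - 8v = 34, which is not ≤ 28. All other constraints are satisfied.

not feasible — violates (2)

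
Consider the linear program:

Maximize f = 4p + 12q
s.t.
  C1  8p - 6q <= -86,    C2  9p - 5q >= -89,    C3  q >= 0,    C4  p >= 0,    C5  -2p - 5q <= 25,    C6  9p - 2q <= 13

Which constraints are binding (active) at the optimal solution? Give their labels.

C2 and C6

Vertices and f = 4p + 12q:
  (0, 43/3) → f = 172
  (125/19, 439/19) → f = 5768/19
  (0, 89/5) → f = 1068/5
  (9, 34) → f = 444

The maximum is at (9, 34). Substituting into each constraint, equality holds for C2 and C6; the remaining constraints have slack.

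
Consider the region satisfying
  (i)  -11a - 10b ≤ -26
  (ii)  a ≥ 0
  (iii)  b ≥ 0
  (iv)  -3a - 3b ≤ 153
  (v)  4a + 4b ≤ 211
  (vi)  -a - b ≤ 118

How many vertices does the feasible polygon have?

4

Of the 12 pairwise boundary intersections, those satisfying every inequality are:
  (0, 13/5)
  (26/11, 0)
  (0, 211/4)
  (211/4, 0)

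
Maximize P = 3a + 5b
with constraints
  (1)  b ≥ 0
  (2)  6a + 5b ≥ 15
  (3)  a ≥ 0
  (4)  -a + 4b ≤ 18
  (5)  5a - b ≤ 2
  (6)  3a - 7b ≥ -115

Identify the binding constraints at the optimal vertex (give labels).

(4) and (5)

Extreme points and P = 3a + 5b:
  (0, 3) → P = 15
  (25/31, 63/31) → P = 390/31
  (0, 9/2) → P = 45/2
  (26/19, 92/19) → P = 538/19

The maximum is at (26/19, 92/19). Substituting into each constraint, equality holds for (4) and (5); the remaining constraints have slack.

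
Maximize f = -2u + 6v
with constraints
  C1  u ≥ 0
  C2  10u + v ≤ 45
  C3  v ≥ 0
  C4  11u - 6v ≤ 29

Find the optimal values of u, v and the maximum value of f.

u = 0, v = 45, maximum f = 270

Corner points and f = -2u + 6v:
  (0, 45) → f = 270
  (0, 0) → f = 0
  (299/71, 205/71) → f = 632/71
  (29/11, 0) → f = -58/11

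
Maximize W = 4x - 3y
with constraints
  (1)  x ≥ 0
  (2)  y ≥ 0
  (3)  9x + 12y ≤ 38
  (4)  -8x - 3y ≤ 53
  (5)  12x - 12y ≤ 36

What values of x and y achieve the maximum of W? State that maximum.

Vertices and W = 4x - 3y:
  (0, 0) → W = 0
  (0, 19/6) → W = -19/2
  (3, 0) → W = 12
  (74/21, 11/21) → W = 263/21

At the optimal vertex, 9x + 12y = 38 and 12x - 12y = 36.
Solving simultaneously gives x = 74/21, y = 11/21.

x = 74/21, y = 11/21, maximum W = 263/21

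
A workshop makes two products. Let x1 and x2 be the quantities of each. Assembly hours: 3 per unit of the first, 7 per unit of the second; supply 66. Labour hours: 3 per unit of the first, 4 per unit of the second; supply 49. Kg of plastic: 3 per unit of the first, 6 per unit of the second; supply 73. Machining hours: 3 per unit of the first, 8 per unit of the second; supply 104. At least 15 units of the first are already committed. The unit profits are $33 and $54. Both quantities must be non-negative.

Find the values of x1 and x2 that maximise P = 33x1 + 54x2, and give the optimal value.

Feasible corners and P = 33x1 + 54x2:
  (49/3, 0) → P = 539
  (15, 0) → P = 495
  (15, 1) → P = 549

At the optimal vertex, 3x1 + 4x2 = 49 and x1 = 15.
Solving simultaneously gives x1 = 15, x2 = 1.

x1 = 15, x2 = 1, maximum P = 549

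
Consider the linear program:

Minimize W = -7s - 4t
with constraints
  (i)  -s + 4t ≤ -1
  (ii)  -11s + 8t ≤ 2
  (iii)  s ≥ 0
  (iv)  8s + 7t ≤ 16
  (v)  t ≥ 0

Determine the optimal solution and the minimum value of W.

Corner points and W = -7s - 4t:
  (71/39, 8/39) → W = -529/39
  (1, 0) → W = -7
  (2, 0) → W = -14

The optimum lies where 8s + 7t = 16 and t = 0.
Solving simultaneously gives s = 2, t = 0.

s = 2, t = 0, minimum W = -14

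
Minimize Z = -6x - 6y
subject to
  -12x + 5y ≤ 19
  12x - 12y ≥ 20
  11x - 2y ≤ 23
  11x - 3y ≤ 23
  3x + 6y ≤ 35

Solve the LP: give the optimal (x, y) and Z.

x = 59/27, y = 14/27, minimum Z = -146/9

The feasible region is unbounded (it extends along (-3, -11), (-5, -12)), but Z strictly increases along every unbounded feasible direction, so there is no improving ray and the minimum is attained at a vertex.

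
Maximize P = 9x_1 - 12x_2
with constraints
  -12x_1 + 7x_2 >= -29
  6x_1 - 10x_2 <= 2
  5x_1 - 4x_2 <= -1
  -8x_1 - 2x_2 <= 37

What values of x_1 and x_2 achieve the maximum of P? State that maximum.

x_1 = -9/13, x_2 = -8/13, maximum P = 15/13

The feasible region is unbounded (it extends along (-1, 4), (7, 12)), but P strictly decreases along every unbounded feasible direction, so there is no improving ray and the maximum is attained at a vertex.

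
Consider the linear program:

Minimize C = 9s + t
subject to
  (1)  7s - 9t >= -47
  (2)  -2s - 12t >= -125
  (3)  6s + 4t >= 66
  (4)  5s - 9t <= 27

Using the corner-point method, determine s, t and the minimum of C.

Extreme points and C = 9s + t:
  (11/2, 19/2) → C = 59
  (203/41, 372/41) → C = 2199/41
  (483/26, 571/78) → C = 6806/39
  (351/37, 84/37) → C = 3243/37

s = 203/41, t = 372/41, minimum C = 2199/41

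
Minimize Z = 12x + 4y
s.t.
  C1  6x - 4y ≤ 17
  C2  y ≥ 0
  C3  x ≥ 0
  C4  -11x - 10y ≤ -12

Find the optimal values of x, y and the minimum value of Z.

x = 0, y = 6/5, minimum Z = 24/5

Extreme points and Z = 12x + 4y:
  (17/6, 0) → Z = 34
  (12/11, 0) → Z = 144/11
  (0, 6/5) → Z = 24/5
The feasible region is unbounded (it extends along (0, 1), (2, 3)), but Z strictly increases along every unbounded feasible direction, so there is no improving ray and the minimum is attained at a vertex.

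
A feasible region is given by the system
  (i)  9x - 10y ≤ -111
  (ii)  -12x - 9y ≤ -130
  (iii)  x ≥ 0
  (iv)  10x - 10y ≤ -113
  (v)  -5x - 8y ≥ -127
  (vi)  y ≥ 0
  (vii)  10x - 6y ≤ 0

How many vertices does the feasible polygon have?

Intersecting each pair of boundary lines and keeping only the points that satisfy every inequality leaves:
  (0, 130/9)
  (283/210, 1328/105)
  (0, 127/8)
  (183/65, 367/26)

4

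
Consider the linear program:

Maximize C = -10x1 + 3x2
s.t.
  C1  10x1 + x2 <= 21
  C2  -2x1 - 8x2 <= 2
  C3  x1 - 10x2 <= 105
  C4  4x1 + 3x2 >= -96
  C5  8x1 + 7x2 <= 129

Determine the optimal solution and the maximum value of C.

Feasible corners and C = -10x1 + 3x2:
  (85/39, -31/39) → C = -943/39
  (9/31, 561/31) → C = 1593/31
  (-381/13, 92/13) → C = 4086/13
  (-1059/4, 321) → C = 7221/2

At the optimal vertex, 4x1 + 3x2 = -96 and 8x1 + 7x2 = 129.
Solving simultaneously gives x1 = -1059/4, x2 = 321.

x1 = -1059/4, x2 = 321, maximum C = 7221/2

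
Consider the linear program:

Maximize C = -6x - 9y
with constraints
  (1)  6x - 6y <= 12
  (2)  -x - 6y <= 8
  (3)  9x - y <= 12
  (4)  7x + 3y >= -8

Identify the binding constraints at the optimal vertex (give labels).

Corner points and C = -6x - 9y:
  (4/7, -10/7) → C = 66/7
  (5/4, -3/4) → C = -3/4
  (-8/13, -16/13) → C = 192/13
The feasible region is unbounded (it extends along (-3, 7), (1, 9)), but C strictly decreases along every unbounded feasible direction, so there is no improving ray and the maximum is attained at a vertex.

The maximum is at (-8/13, -16/13). Substituting into each constraint, equality holds for (2) and (4); the remaining constraints have slack.

(2) and (4)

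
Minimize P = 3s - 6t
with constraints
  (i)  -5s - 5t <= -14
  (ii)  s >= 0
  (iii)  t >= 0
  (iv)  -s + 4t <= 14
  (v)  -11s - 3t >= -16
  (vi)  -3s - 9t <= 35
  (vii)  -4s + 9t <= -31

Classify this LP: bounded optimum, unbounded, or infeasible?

infeasible

The boundaries -5s - 5t = -14 and s = 0 meet at (0, 14/5), but that point violates -4s + 9t ≤ -31. Every candidate vertex is excluded by some other constraint, so the feasible region is empty.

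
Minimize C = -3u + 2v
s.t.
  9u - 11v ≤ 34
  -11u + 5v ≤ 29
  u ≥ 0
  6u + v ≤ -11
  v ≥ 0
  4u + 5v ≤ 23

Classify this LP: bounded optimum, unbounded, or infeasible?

The boundaries 9u - 11v = 34 and v = 0 meet at (34/9, 0), but that point violates 6u + v ≤ -11. Every candidate vertex is excluded by some other constraint, so the feasible region is empty.

infeasible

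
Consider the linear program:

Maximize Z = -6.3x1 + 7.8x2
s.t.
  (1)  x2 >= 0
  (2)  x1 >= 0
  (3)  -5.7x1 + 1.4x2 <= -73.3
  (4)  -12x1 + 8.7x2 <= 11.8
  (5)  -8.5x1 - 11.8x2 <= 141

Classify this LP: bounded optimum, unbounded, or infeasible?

From the feasible point (733/57, 0), moving in the direction (8.7, 12) keeps every constraint satisfied while Z increases without bound.

unbounded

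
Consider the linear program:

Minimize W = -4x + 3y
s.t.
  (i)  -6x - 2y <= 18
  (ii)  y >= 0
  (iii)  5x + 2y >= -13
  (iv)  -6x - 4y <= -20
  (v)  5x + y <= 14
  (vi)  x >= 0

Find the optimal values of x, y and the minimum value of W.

Extreme points and W = -4x + 3y:
  (18/7, 8/7) → W = -48/7
  (0, 5) → W = 15
  (0, 14) → W = 42

x = 18/7, y = 8/7, minimum W = -48/7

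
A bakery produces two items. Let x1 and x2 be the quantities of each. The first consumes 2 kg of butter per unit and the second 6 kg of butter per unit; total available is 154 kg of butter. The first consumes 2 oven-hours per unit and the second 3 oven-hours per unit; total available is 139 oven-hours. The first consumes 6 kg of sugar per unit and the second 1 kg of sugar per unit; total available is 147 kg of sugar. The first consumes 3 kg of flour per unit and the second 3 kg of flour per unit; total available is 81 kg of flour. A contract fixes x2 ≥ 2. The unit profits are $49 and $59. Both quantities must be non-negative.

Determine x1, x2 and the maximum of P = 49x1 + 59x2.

Corner points and P = 49x1 + 59x2:
  (0, 77/3) → P = 4543/3
  (0, 2) → P = 118
  (2, 25) → P = 1573
  (24, 3) → P = 1353
  (145/6, 2) → P = 7813/6

The optimum lies where 2x1 + 6x2 = 154 and 3x1 + 3x2 = 81.
Solving simultaneously gives x1 = 2, x2 = 25.

x1 = 2, x2 = 25, maximum P = 1573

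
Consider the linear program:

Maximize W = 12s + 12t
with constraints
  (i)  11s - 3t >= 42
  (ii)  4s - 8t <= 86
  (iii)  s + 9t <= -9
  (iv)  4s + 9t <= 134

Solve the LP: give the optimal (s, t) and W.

s = 351/22, t = -61/22, maximum W = 1740/11

Corner points and W = 12s + 12t:
  (39/38, -389/38) → W = -2100/19
  (117/34, -47/34) → W = 420/17
  (351/22, -61/22) → W = 1740/11

The optimum lies where 4s - 8t = 86 and s + 9t = -9.
Solving simultaneously gives s = 351/22, t = -61/22.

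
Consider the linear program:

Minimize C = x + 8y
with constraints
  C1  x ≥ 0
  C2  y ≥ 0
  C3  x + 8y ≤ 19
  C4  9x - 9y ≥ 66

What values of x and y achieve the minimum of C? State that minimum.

Extreme points and C = x + 8y:
  (19, 0) → C = 19
  (22/3, 0) → C = 22/3
  (233/27, 35/27) → C = 19

x = 22/3, y = 0, minimum C = 22/3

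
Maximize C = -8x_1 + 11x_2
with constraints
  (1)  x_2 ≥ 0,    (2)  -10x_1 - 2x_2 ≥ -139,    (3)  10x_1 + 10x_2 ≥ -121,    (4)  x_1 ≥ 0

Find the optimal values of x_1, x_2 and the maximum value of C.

Feasible corners and C = -8x_1 + 11x_2:
  (139/10, 0) → C = -556/5
  (0, 0) → C = 0
  (0, 139/2) → C = 1529/2

At the optimal vertex, -10x_1 - 2x_2 = -139 and x_1 = 0.
Solving simultaneously gives x_1 = 0, x_2 = 139/2.

x_1 = 0, x_2 = 139/2, maximum C = 1529/2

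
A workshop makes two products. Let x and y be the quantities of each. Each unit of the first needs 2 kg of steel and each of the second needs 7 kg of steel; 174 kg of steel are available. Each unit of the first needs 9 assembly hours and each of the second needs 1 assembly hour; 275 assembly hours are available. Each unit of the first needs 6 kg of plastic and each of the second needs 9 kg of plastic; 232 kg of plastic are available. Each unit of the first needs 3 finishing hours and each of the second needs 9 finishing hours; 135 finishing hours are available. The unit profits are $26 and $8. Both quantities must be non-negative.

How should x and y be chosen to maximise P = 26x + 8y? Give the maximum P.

x = 30, y = 5, maximum P = 820

Corner points and P = 26x + 8y:
  (0, 0) → P = 0
  (0, 15) → P = 120
  (275/9, 0) → P = 7150/9
  (30, 5) → P = 820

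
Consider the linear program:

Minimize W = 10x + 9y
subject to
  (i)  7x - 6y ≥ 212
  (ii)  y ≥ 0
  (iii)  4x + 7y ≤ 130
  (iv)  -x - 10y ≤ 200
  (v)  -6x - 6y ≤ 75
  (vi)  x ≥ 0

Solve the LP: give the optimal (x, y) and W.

x = 212/7, y = 0, minimum W = 2120/7

Vertices and W = 10x + 9y:
  (212/7, 0) → W = 2120/7
  (2264/73, 62/73) → W = 23198/73
  (65/2, 0) → W = 325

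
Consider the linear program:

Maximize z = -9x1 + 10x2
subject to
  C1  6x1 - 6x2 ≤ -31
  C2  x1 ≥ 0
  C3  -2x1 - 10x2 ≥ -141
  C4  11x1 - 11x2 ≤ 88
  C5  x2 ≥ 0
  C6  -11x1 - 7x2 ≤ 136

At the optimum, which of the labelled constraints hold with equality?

C2 and C3

Extreme points and z = -9x1 + 10x2:
  (0, 31/6) → z = 155/3
  (67/9, 227/18) → z = 532/9
  (0, 141/10) → z = 141

The maximum is at (0, 141/10). Substituting into each constraint, equality holds for C2 and C3; the remaining constraints have slack.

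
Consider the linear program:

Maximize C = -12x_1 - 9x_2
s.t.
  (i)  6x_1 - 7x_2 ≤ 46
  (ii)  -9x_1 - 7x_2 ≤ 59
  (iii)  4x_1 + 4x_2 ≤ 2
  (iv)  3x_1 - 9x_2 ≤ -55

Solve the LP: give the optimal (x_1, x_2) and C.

x_1 = -125/4, x_2 = 127/4, maximum C = 357/4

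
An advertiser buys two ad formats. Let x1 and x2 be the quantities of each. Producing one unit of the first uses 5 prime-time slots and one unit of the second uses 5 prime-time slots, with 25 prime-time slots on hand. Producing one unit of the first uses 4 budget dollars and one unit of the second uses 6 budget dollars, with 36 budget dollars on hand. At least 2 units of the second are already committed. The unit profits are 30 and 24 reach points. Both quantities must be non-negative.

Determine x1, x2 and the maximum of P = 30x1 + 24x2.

Feasible corners and P = 30x1 + 24x2:
  (0, 5) → P = 120
  (0, 2) → P = 48
  (3, 2) → P = 138

The binding constraints are 5x1 + 5x2 = 25 and x2 = 2.
Solving simultaneously gives x1 = 3, x2 = 2.

x1 = 3, x2 = 2, maximum P = 138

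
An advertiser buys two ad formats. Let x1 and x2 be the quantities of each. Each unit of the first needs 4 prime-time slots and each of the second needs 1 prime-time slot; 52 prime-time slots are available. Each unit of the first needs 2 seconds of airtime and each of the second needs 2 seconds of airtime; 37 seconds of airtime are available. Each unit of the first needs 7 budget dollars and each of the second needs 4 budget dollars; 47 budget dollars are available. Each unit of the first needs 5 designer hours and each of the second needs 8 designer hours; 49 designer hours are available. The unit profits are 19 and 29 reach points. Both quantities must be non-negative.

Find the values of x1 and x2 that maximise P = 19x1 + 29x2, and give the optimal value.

The binding constraints are 7x1 + 4x2 = 47 and 5x1 + 8x2 = 49.
Solving simultaneously gives x1 = 5, x2 = 3.

x1 = 5, x2 = 3, maximum P = 182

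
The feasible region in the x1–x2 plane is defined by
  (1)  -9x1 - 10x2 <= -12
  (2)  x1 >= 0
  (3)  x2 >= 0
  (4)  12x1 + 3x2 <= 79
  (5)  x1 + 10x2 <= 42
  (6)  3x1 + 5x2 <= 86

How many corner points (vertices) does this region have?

The feasible vertices (each the meet of two boundaries and inside every other half-plane) are:
  (0, 6/5)
  (4/3, 0)
  (0, 21/5)
  (79/12, 0)
  (664/117, 425/117)

5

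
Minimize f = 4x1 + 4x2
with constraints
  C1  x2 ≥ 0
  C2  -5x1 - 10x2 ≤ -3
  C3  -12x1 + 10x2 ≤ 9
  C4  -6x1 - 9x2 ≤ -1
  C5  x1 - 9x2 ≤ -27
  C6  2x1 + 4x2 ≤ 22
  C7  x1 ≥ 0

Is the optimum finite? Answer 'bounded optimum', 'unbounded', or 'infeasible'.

bounded optimum

Feasible corners and f = 4x1 + 4x2:
  (27/14, 45/14) → f = 144/7
  (46/17, 141/34) → f = 466/17
  (45/11, 38/11) → f = 332/11
The feasible region has finitely many vertices and no improving ray; the minimum is 144/7 at (27/14, 45/14).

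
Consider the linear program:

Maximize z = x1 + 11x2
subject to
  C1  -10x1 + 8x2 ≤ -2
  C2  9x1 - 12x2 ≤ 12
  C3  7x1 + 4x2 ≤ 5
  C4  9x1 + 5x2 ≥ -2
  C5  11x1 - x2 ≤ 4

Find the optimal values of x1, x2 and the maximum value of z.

Corner points and z = x1 + 11x2:
  (-3/61, -19/61) → z = -212/61
  (5/13, 3/13) → z = 38/13
  (4/17, -14/17) → z = -150/17
  (12/41, -32/41) → z = -340/41

At the optimal vertex, -10x1 + 8x2 = -2 and 11x1 - x2 = 4.
Solving simultaneously gives x1 = 5/13, x2 = 3/13.

x1 = 5/13, x2 = 3/13, maximum z = 38/13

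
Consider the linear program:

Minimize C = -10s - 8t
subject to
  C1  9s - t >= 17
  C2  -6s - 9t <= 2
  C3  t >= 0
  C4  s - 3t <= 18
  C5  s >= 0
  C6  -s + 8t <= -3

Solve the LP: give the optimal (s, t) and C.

s = 27, t = 3, minimum C = -294

The binding constraints are s - 3t = 18 and -s + 8t = -3.
Solving simultaneously gives s = 27, t = 3.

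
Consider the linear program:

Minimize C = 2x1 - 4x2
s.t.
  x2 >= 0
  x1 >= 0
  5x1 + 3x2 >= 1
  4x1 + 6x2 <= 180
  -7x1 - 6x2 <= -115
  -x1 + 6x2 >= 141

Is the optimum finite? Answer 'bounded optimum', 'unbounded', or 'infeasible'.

Corner points and C = 2x1 - 4x2:
  (0, 30) → C = -120
  (0, 47/2) → C = -94
  (39/5, 124/5) → C = -418/5
The feasible region has finitely many vertices and no improving ray; the minimum is -120 at (0, 30).

bounded optimum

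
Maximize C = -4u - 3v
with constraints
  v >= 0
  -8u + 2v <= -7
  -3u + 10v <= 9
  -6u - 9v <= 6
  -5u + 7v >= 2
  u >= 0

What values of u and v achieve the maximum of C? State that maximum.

u = 53/46, v = 51/46, maximum C = -365/46

Feasible corners and C = -4u - 3v:
  (44/37, 93/74) → C = -631/74
  (53/46, 51/46) → C = -365/46
  (43/29, 39/29) → C = -289/29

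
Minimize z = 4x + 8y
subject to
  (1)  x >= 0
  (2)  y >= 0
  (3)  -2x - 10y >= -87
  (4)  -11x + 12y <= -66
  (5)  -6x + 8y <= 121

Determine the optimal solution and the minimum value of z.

x = 6, y = 0, minimum z = 24

The binding constraints are y = 0 and -11x + 12y = -66.
Solving simultaneously gives x = 6, y = 0.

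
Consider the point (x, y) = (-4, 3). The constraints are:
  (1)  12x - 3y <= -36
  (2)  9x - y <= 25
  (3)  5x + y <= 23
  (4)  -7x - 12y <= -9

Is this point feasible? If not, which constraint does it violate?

Constraint (4): -7x - 12y = -8, which is not ≤ -9. All other constraints are satisfied.

not feasible — violates (4)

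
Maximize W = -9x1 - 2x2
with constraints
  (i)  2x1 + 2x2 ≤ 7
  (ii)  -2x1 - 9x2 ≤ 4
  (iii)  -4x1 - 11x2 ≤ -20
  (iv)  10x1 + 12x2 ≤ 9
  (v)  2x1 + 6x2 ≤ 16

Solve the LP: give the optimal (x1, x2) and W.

Feasible corners and W = -9x1 - 2x2:
  (-141/62, 82/31) → W = 941/62
  (-28, 12) → W = 228
  (-23/6, 71/18) → W = 479/18

At the optimal vertex, -4x1 - 11x2 = -20 and 2x1 + 6x2 = 16.
Solving simultaneously gives x1 = -28, x2 = 12.

x1 = -28, x2 = 12, maximum W = 228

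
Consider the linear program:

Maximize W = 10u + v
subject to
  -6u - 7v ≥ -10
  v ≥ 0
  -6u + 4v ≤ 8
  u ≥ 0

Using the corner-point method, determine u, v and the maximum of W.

u = 5/3, v = 0, maximum W = 50/3

Vertices and W = 10u + v:
  (5/3, 0) → W = 50/3
  (0, 10/7) → W = 10/7
  (0, 0) → W = 0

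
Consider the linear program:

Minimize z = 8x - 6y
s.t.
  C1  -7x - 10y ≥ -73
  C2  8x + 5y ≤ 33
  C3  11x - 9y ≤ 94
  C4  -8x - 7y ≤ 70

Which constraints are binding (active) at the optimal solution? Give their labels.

C1 and C4

Extreme points and z = 8x - 6y:
  (-7/9, 353/45) → z = -2398/45
  (-1211/31, 1074/31) → z = -16132/31
  (767/127, -389/127) → z = 8470/127
  (28/149, -1522/149) → z = 9356/149

The minimum is at (-1211/31, 1074/31). Substituting into each constraint, equality holds for C1 and C4; the remaining constraints have slack.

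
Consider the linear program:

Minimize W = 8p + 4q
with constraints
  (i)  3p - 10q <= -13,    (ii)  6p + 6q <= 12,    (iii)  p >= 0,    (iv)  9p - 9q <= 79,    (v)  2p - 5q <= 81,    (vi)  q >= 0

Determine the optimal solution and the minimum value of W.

Corner points and W = 8p + 4q:
  (7/13, 19/13) → W = 132/13
  (0, 13/10) → W = 26/5
  (0, 2) → W = 8

The optimum lies where 3p - 10q = -13 and p = 0.
Solving simultaneously gives p = 0, q = 13/10.

p = 0, q = 13/10, minimum W = 26/5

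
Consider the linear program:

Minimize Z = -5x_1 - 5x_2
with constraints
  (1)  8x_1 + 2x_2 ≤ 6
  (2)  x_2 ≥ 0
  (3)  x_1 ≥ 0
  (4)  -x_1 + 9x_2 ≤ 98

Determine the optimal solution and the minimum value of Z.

At the optimal vertex, 8x_1 + 2x_2 = 6 and x_1 = 0.
Solving simultaneously gives x_1 = 0, x_2 = 3.

x_1 = 0, x_2 = 3, minimum Z = -15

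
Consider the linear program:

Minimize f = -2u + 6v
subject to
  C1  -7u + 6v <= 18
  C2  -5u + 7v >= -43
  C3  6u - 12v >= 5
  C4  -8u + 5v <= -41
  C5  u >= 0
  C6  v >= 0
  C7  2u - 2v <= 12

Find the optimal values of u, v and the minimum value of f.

Feasible corners and f = -2u + 6v:
  (467/66, 103/33) → f = 151/33
  (67/6, 31/6) → f = 26/3
  (41/8, 0) → f = -41/4
  (6, 0) → f = -12

u = 6, v = 0, minimum f = -12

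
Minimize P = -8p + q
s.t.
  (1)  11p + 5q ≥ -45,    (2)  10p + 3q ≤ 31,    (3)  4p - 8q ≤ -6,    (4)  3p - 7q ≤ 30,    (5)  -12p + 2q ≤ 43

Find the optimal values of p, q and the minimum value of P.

p = 5/2, q = 2, minimum P = -18

Corner points and P = -8p + q:
  (-65/18, -19/18) → P = 167/6
  (-305/82, -67/82) → P = 2373/82
  (5/2, 2) → P = -18
  (-67/56, 401/28) → P = 669/28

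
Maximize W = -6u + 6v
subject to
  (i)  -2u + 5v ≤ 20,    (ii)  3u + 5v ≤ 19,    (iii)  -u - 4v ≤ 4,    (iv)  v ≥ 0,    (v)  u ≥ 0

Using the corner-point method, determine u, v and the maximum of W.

u = 0, v = 19/5, maximum W = 114/5

Extreme points and W = -6u + 6v:
  (19/3, 0) → W = -38
  (0, 19/5) → W = 114/5
  (0, 0) → W = 0

The binding constraints are 3u + 5v = 19 and u = 0.
Solving simultaneously gives u = 0, v = 19/5.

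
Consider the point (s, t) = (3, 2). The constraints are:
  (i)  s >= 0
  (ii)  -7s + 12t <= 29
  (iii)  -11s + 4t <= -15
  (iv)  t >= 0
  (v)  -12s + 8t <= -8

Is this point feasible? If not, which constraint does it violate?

feasible

(i): 3 ≥ 0 ✓
(ii): 3 ≤ 29 ✓
(iii): -25 ≤ -15 ✓
(iv): 2 ≥ 0 ✓
(v): -20 ≤ -8 ✓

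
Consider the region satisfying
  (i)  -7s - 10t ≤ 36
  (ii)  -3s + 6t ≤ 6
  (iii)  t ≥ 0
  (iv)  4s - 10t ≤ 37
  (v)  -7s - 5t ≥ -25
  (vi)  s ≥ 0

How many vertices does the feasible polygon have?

The feasible vertices (each the meet of two boundaries and inside every other half-plane) are:
  (40/19, 39/19)
  (0, 1)
  (25/7, 0)
  (0, 0)

4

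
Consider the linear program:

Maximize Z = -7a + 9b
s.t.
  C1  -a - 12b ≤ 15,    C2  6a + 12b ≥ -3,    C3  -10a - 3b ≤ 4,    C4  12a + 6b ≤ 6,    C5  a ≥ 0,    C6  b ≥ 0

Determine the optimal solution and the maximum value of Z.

Vertices and Z = -7a + 9b:
  (0, 1) → Z = 9
  (1/2, 0) → Z = -7/2
  (0, 0) → Z = 0

The binding constraints are 12a + 6b = 6 and a = 0.
Solving simultaneously gives a = 0, b = 1.

a = 0, b = 1, maximum Z = 9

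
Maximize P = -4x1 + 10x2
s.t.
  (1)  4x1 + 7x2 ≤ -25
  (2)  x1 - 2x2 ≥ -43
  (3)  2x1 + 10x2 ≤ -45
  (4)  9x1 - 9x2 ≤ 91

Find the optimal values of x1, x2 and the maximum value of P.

x1 = -260/7, x2 = 41/14, maximum P = 1245/7

Extreme points and P = -4x1 + 10x2:
  (5/2, -5) → P = -60
  (412/99, -589/99) → P = -7538/99
  (-260/7, 41/14) → P = 1245/7
The feasible region is unbounded (it extends along (-2, -1), (-1, -1)), but P strictly decreases along every unbounded feasible direction, so there is no improving ray and the maximum is attained at a vertex.

The binding constraints are x1 - 2x2 = -43 and 2x1 + 10x2 = -45.
Solving simultaneously gives x1 = -260/7, x2 = 41/14.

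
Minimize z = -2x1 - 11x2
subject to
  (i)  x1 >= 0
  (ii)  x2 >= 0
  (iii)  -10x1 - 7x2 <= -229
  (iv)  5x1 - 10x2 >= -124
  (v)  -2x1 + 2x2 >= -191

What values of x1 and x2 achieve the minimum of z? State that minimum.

x1 = 1079/5, x2 = 1203/10, minimum z = -17549/10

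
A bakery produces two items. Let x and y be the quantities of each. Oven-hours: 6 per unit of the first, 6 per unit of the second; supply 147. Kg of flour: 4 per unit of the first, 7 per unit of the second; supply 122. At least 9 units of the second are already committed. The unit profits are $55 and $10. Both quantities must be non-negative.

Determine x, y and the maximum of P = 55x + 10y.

Extreme points and P = 55x + 10y:
  (0, 122/7) → P = 1220/7
  (0, 9) → P = 90
  (59/4, 9) → P = 3605/4

x = 59/4, y = 9, maximum P = 3605/4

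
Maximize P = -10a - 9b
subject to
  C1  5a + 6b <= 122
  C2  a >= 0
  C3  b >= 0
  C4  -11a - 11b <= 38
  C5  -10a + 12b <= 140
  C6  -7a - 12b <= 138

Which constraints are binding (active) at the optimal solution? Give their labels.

C2 and C3

Feasible corners and P = -10a - 9b:
  (122/5, 0) → P = -244
  (26/5, 16) → P = -196
  (0, 0) → P = 0
  (0, 35/3) → P = -105

The maximum is at (0, 0). Substituting into each constraint, equality holds for C2 and C3; the remaining constraints have slack.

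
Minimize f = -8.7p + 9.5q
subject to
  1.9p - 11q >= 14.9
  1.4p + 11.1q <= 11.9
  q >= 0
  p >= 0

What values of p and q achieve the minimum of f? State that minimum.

p = 8.5, q = 0, minimum f = -73.95

Extreme points and f = -8.7p + 9.5q:
  (29629/3649, 175/3649) → f = -1280549/18245
  (149/19, 0) → f = -12963/190
  (17/2, 0) → f = -1479/20

The binding constraints are 1.4p + 11.1q = 11.9 and q = 0.
Solving simultaneously gives p = 17/2, q = 0.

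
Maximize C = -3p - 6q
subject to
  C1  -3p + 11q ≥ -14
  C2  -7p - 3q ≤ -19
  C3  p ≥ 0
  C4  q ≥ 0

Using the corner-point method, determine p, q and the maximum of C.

p = 19/7, q = 0, maximum C = -57/7

Feasible corners and C = -3p - 6q:
  (14/3, 0) → C = -14
  (0, 19/3) → C = -38
  (19/7, 0) → C = -57/7
The feasible region is unbounded (it extends along (0, 1), (11, 3)), but C strictly decreases along every unbounded feasible direction, so there is no improving ray and the maximum is attained at a vertex.

At the optimal vertex, -7p - 3q = -19 and q = 0.
Solving simultaneously gives p = 19/7, q = 0.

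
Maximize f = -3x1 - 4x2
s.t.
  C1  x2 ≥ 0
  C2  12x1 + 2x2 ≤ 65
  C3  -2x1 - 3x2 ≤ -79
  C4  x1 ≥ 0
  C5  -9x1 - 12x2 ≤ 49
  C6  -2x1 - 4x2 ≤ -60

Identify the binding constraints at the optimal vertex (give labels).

Vertices and f = -3x1 - 4x2:
  (37/32, 409/16) → f = -3383/32
  (0, 65/2) → f = -130
  (0, 79/3) → f = -316/3

The maximum is at (0, 79/3). Substituting into each constraint, equality holds for C3 and C4; the remaining constraints have slack.

C3 and C4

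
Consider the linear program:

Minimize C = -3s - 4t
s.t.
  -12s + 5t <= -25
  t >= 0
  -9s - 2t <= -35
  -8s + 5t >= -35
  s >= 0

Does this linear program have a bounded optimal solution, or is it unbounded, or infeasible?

unbounded

From the feasible point (75/23, 65/23), moving in the direction (5, 8) keeps every constraint satisfied while C decreases without bound.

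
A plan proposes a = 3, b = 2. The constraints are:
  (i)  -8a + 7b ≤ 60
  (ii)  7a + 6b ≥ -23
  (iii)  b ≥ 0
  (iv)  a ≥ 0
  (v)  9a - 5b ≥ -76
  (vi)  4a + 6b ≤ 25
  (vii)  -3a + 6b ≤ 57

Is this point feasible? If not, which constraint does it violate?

(i): -10 ≤ 60 ✓
(ii): 33 ≥ -23 ✓
(iii): 2 ≥ 0 ✓
(iv): 3 ≥ 0 ✓
(v): 17 ≥ -76 ✓
(vi): 24 ≤ 25 ✓
(vii): 3 ≤ 57 ✓

feasible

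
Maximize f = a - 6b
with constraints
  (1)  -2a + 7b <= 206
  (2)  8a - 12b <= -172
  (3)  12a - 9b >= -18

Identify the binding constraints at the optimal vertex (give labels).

(2) and (3)

Corner points and f = a - 6b:
  (317/8, 163/4) → f = -1639/8
  (288/11, 406/11) → f = -2148/11
  (37/2, 80/3) → f = -283/2

The maximum is at (37/2, 80/3). Substituting into each constraint, equality holds for (2) and (3); the remaining constraints have slack.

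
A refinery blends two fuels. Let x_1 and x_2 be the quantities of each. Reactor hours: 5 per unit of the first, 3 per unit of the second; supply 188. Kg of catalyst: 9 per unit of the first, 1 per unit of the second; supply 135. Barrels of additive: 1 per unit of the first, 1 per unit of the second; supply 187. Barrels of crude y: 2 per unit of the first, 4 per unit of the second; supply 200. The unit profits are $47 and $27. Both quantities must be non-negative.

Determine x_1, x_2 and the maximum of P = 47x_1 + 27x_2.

Corner points and P = 47x_1 + 27x_2:
  (0, 0) → P = 0
  (0, 50) → P = 1350
  (15, 0) → P = 705
  (10, 45) → P = 1685

x_1 = 10, x_2 = 45, maximum P = 1685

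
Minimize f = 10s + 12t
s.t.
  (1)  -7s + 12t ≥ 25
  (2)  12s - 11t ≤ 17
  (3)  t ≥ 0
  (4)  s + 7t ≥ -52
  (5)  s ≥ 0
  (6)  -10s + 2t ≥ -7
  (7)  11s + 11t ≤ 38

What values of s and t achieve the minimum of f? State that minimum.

Feasible corners and f = 10s + 12t:
  (0, 25/12) → f = 25
  (181/209, 541/209) → f = 8302/209
  (0, 38/11) → f = 456/11

s = 0, t = 25/12, minimum f = 25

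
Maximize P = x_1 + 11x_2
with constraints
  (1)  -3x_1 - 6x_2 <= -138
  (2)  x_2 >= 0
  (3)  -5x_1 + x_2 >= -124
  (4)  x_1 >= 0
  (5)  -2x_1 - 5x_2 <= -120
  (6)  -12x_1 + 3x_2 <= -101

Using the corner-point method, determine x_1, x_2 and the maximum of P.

Vertices and P = x_1 + 11x_2:
  (740/27, 352/27) → P = 4612/27
  (271/3, 983/3) → P = 11084/3
  (865/66, 619/33) → P = 14483/66

x_1 = 271/3, x_2 = 983/3, maximum P = 11084/3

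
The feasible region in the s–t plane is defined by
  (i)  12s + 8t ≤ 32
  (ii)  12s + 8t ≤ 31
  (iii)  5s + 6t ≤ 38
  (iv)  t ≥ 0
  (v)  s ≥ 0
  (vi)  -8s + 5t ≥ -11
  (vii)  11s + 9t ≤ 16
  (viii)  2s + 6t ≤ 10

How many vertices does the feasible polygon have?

Pairwise boundary intersections that survive every other constraint:
  (0, 0)
  (11/8, 0)
  (0, 5/3)
  (179/127, 7/127)
  (1/8, 13/8)

5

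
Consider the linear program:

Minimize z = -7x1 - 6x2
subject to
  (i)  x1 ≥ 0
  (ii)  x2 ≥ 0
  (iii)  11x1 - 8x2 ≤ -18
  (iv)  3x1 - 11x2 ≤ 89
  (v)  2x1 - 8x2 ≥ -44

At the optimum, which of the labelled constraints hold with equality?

(iii) and (v)

Extreme points and z = -7x1 - 6x2:
  (0, 9/4) → z = -27/2
  (0, 11/2) → z = -33
  (26/9, 56/9) → z = -518/9

The minimum is at (26/9, 56/9). Substituting into each constraint, equality holds for (iii) and (v); the remaining constraints have slack.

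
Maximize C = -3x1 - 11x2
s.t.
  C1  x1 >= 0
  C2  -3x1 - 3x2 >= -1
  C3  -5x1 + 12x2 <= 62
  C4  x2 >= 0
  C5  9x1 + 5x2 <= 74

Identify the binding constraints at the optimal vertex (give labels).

C1 and C4

Extreme points and C = -3x1 - 11x2:
  (0, 1/3) → C = -11/3
  (0, 0) → C = 0
  (1/3, 0) → C = -1

The maximum is at (0, 0). Substituting into each constraint, equality holds for C1 and C4; the remaining constraints have slack.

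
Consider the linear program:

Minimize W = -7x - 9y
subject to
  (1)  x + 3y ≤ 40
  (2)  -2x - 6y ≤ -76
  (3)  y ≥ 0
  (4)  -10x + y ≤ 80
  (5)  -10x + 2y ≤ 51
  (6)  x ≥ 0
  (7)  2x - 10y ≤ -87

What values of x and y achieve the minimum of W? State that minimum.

Extreme points and W = -7x - 9y:
  (0, 40/3) → W = -120
  (139/16, 167/16) → W = -619/4
  (0, 38/3) → W = -114
  (119/16, 163/16) → W = -575/4

x = 139/16, y = 167/16, minimum W = -619/4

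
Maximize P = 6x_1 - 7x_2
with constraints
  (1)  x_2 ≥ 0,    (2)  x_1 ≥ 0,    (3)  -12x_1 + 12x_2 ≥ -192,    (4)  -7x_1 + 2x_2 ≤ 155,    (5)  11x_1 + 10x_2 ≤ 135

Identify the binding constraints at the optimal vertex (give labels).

Vertices and P = 6x_1 - 7x_2:
  (0, 0) → P = 0
  (135/11, 0) → P = 810/11
  (0, 27/2) → P = -189/2

The maximum is at (135/11, 0). Substituting into each constraint, equality holds for (1) and (5); the remaining constraints have slack.

(1) and (5)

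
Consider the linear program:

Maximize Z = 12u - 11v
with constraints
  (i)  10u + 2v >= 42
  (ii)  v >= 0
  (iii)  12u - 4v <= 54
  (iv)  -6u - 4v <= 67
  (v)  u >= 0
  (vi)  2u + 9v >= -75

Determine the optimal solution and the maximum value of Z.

u = 9/2, v = 0, maximum Z = 54

The feasible region is unbounded (it extends along (0, 1), (1, 3)), but Z strictly decreases along every unbounded feasible direction, so there is no improving ray and the maximum is attained at a vertex.

The optimum lies where v = 0 and 12u - 4v = 54.
Solving simultaneously gives u = 9/2, v = 0.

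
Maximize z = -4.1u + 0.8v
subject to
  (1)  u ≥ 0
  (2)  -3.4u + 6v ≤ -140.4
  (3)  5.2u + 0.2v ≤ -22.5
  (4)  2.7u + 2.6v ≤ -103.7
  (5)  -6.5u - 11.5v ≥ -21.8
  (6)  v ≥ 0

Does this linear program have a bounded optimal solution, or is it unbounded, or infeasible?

The boundaries u = 0 and 5.2u + 0.2v = -22.5 meet at (0, -112.5), but that point violates v ≥ 0. Every candidate vertex is excluded by some other constraint, so the feasible region is empty.

infeasible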